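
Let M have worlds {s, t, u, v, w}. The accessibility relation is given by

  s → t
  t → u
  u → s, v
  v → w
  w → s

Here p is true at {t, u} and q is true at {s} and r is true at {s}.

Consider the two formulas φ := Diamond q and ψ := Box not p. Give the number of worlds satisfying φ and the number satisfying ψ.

For Diamond q:
s: successors {t}; q there: t:F. ✗
t: successors {u}; q there: u:F. ✗
u: successors {s, v}; q there: s:T, v:F. ✓
v: successors {w}; q there: w:F. ✗
w: successors {s}; q there: s:T. ✓
— 2 worlds.
For Box not p:
s: successors {t}; not p there: t:F. ✗
t: successors {u}; not p there: u:F. ✗
u: successors {s, v}; not p there: s:T, v:T. ✓
v: successors {w}; not p there: w:T. ✓
w: successors {s}; not p there: s:T. ✓
— 3 worlds.

2 and 3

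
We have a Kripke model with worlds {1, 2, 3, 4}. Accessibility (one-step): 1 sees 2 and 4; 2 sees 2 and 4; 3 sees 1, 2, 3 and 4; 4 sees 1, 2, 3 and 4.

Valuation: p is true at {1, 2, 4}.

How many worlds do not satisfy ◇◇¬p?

0

1: successors {2, 4}; ◇¬p there: 2:F, 4:T. ✓
2: successors {2, 4}; ◇¬p there: 2:F, 4:T. ✓
3: successors {1, 2, 3, 4}; ◇¬p there: 1:F, 2:F, 3:T, 4:T. ✓
4: successors {1, 2, 3, 4}; ◇¬p there: 1:F, 2:F, 3:T, 4:T. ✓
Satisfying worlds: {1, 2, 3, 4}.
So ◇◇¬p fails at the other 0 worlds.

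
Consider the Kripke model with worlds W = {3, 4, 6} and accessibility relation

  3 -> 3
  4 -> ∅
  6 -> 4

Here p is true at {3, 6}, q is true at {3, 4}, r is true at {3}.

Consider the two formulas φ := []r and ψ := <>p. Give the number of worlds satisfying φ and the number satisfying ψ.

2 and 1

For []r:
3: successors {3}; r there: 3:T. ✓
4: no successors, so []r holds vacuously. ✓
6: successors {4}; r there: 4:F. ✗
— 2 worlds.
For <>p:
3: successors {3}; p there: 3:T. ✓
4: no successors, so <>p fails. ✗
6: successors {4}; p there: 4:F. ✗
— 1 world.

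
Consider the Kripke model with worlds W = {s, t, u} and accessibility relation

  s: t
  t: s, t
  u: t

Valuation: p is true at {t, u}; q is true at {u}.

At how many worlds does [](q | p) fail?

s: successors {t}; q | p there: t:T. ✓
t: successors {s, t}; q | p there: s:F, t:T. ✗
u: successors {t}; q | p there: t:T. ✓
Satisfying worlds: {s, u}.
So [](q | p) fails at the other 1 world.

1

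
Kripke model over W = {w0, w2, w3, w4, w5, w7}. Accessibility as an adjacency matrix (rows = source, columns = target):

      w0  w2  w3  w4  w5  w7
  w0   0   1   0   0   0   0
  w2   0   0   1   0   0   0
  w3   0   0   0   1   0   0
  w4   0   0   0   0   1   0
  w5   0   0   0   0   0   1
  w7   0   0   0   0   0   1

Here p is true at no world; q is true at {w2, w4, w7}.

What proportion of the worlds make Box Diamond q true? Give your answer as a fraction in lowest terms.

w0: successors {w2}; Diamond q there: w2:F. ✗
w2: successors {w3}; Diamond q there: w3:T. ✓
w3: successors {w4}; Diamond q there: w4:F. ✗
w4: successors {w5}; Diamond q there: w5:T. ✓
w5: successors {w7}; Diamond q there: w7:T. ✓
w7: successors {w7}; Diamond q there: w7:T. ✓
That's 4 of 6 worlds, so 4/6 = 2/3.

2/3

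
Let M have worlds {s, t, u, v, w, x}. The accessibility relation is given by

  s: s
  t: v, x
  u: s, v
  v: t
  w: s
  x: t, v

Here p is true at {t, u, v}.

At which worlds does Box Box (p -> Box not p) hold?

{s, w}

s: successors {s}; Box (p -> Box not p) there: s:T. ✓
t: successors {v, x}; Box (p -> Box not p) there: v:F, x:F. ✗
u: successors {s, v}; Box (p -> Box not p) there: s:T, v:F. ✗
v: successors {t}; Box (p -> Box not p) there: t:F. ✗
w: successors {s}; Box (p -> Box not p) there: s:T. ✓
x: successors {t, v}; Box (p -> Box not p) there: t:F, v:F. ✗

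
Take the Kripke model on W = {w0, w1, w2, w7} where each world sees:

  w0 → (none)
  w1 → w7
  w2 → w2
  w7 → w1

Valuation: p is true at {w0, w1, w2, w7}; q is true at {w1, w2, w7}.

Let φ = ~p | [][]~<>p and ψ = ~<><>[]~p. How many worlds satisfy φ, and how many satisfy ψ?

For ~p | [][]~<>p:
w0: ~p is F, [][]~<>p is T. ✓
w1: ~p is F, [][]~<>p is F. ✗
w2: ~p is F, [][]~<>p is F. ✗
w7: ~p is F, [][]~<>p is F. ✗
— 1 world.
For ~<><>[]~p:
w0: <><>[]~p is F. ✓
w1: <><>[]~p is F. ✓
w2: <><>[]~p is F. ✓
w7: <><>[]~p is F. ✓
— 4 worlds.

1 and 4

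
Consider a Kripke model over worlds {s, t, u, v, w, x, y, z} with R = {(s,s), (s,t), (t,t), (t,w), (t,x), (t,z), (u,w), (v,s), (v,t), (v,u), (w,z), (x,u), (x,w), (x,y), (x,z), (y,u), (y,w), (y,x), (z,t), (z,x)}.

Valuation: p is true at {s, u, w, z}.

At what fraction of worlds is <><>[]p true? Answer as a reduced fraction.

3/4

s: successors {s, t}; <>[]p there: s:F, t:T. ✓
t: successors {t, w, x, z}; <>[]p there: t:T, w:F, x:T, z:F. ✓
u: successors {w}; <>[]p there: w:F. ✗
v: successors {s, t, u}; <>[]p there: s:F, t:T, u:T. ✓
w: successors {z}; <>[]p there: z:F. ✗
x: successors {u, w, y, z}; <>[]p there: u:T, w:F, y:T, z:F. ✓
y: successors {u, w, x}; <>[]p there: u:T, w:F, x:T. ✓
z: successors {t, x}; <>[]p there: t:T, x:T. ✓
That's 6 of 8 worlds, so 6/8 = 3/4.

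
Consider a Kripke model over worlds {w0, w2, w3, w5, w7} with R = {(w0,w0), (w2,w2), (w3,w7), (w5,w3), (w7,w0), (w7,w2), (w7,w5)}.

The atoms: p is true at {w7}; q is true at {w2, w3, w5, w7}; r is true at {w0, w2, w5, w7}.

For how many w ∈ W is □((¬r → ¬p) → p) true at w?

w0: successors {w0}; (¬r → ¬p) → p there: w0:F. ✗
w2: successors {w2}; (¬r → ¬p) → p there: w2:F. ✗
w3: successors {w7}; (¬r → ¬p) → p there: w7:T. ✓
w5: successors {w3}; (¬r → ¬p) → p there: w3:F. ✗
w7: successors {w0, w2, w5}; (¬r → ¬p) → p there: w0:F, w2:F, w5:F. ✗
Satisfying worlds: {w3}.

1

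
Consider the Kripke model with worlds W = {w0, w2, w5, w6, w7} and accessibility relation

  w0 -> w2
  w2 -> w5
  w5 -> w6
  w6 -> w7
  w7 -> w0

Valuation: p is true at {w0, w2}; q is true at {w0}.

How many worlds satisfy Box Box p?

2

w0: successors {w2}; Box p there: w2:F. ✗
w2: successors {w5}; Box p there: w5:F. ✗
w5: successors {w6}; Box p there: w6:F. ✗
w6: successors {w7}; Box p there: w7:T. ✓
w7: successors {w0}; Box p there: w0:T. ✓
Satisfying worlds: {w6, w7}.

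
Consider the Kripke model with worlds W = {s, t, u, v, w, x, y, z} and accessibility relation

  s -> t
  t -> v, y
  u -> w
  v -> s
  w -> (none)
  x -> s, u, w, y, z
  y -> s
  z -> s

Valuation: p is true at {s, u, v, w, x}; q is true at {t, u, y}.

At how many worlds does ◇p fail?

s: successors {t}; p there: t:F. ✗
t: successors {v, y}; p there: v:T, y:F. ✓
u: successors {w}; p there: w:T. ✓
v: successors {s}; p there: s:T. ✓
w: no successors, so ◇p fails. ✗
x: successors {s, u, w, y, z}; p there: s:T, u:T, w:T, y:F, z:F. ✓
y: successors {s}; p there: s:T. ✓
z: successors {s}; p there: s:T. ✓
Satisfying worlds: {t, u, v, x, y, z}.
So ◇p fails at the other 2 worlds.

2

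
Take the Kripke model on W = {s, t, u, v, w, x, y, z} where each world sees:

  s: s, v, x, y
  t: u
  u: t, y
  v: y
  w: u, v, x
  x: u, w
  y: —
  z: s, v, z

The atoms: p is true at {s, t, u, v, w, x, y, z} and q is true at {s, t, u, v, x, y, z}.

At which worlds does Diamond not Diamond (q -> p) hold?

s: successors {s, v, x, y}; not Diamond (q -> p) there: s:F, v:F, x:F, y:T. ✓
t: successors {u}; not Diamond (q -> p) there: u:F. ✗
u: successors {t, y}; not Diamond (q -> p) there: t:F, y:T. ✓
v: successors {y}; not Diamond (q -> p) there: y:T. ✓
w: successors {u, v, x}; not Diamond (q -> p) there: u:F, v:F, x:F. ✗
x: successors {u, w}; not Diamond (q -> p) there: u:F, w:F. ✗
y: no successors, so Diamond not Diamond (q -> p) fails. ✗
z: successors {s, v, z}; not Diamond (q -> p) there: s:F, v:F, z:F. ✗

{s, u, v}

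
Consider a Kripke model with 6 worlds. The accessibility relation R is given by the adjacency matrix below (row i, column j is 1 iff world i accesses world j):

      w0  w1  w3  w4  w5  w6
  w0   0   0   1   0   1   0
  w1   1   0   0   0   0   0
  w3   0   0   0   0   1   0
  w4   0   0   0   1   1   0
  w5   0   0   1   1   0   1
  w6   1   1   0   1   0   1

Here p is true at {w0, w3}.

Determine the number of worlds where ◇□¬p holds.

w0: successors {w3, w5}; □¬p there: w3:T, w5:F. ✓
w1: successors {w0}; □¬p there: w0:F. ✗
w3: successors {w5}; □¬p there: w5:F. ✗
w4: successors {w4, w5}; □¬p there: w4:T, w5:F. ✓
w5: successors {w3, w4, w6}; □¬p there: w3:T, w4:T, w6:F. ✓
w6: successors {w0, w1, w4, w6}; □¬p there: w0:F, w1:F, w4:T, w6:F. ✓
Satisfying worlds: {w0, w4, w5, w6}.

4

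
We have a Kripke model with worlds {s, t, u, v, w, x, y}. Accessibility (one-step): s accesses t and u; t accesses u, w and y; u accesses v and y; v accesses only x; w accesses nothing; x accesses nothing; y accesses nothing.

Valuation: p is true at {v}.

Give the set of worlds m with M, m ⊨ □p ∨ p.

{v, w, x, y}

s: □p is F, p is F. ✗
t: □p is F, p is F. ✗
u: □p is F, p is F. ✗
v: □p is F, p is T. ✓
w: □p is T, p is F. ✓
x: □p is T, p is F. ✓
y: □p is T, p is F. ✓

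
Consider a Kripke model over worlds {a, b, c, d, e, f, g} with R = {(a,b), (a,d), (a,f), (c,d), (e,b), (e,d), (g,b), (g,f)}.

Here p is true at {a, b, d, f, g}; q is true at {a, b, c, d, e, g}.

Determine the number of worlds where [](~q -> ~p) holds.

a: successors {b, d, f}; ~q -> ~p there: b:T, d:T, f:F. ✗
b: no successors, so [](~q -> ~p) holds vacuously. ✓
c: successors {d}; ~q -> ~p there: d:T. ✓
d: no successors, so [](~q -> ~p) holds vacuously. ✓
e: successors {b, d}; ~q -> ~p there: b:T, d:T. ✓
f: no successors, so [](~q -> ~p) holds vacuously. ✓
g: successors {b, f}; ~q -> ~p there: b:T, f:F. ✗
Satisfying worlds: {b, c, d, e, f}.

5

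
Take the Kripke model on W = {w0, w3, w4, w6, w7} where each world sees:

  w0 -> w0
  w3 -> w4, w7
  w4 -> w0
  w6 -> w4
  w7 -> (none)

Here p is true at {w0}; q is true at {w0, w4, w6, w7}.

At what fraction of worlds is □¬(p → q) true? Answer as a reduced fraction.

1/5

w0: successors {w0}; ¬(p → q) there: w0:F. ✗
w3: successors {w4, w7}; ¬(p → q) there: w4:F, w7:F. ✗
w4: successors {w0}; ¬(p → q) there: w0:F. ✗
w6: successors {w4}; ¬(p → q) there: w4:F. ✗
w7: no successors, so □¬(p → q) holds vacuously. ✓
That's 1 of 5 worlds, so 1/5.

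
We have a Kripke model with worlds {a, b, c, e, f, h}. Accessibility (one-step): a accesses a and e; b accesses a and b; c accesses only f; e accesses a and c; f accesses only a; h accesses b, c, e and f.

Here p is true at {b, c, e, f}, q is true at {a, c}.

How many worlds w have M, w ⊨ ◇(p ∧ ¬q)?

4

a: successors {a, e}; p ∧ ¬q there: a:F, e:T. ✓
b: successors {a, b}; p ∧ ¬q there: a:F, b:T. ✓
c: successors {f}; p ∧ ¬q there: f:T. ✓
e: successors {a, c}; p ∧ ¬q there: a:F, c:F. ✗
f: successors {a}; p ∧ ¬q there: a:F. ✗
h: successors {b, c, e, f}; p ∧ ¬q there: b:T, c:F, e:T, f:T. ✓
Satisfying worlds: {a, b, c, h}.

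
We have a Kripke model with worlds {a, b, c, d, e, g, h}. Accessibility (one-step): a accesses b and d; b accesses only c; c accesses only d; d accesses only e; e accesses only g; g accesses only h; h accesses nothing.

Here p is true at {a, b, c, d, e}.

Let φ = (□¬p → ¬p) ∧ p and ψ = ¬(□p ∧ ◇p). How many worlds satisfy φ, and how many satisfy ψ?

For (□¬p → ¬p) ∧ p:
a: □¬p → ¬p is T, p is T. ✓
b: □¬p → ¬p is T, p is T. ✓
c: □¬p → ¬p is T, p is T. ✓
d: □¬p → ¬p is T, p is T. ✓
e: □¬p → ¬p is F, p is T. ✗
g: □¬p → ¬p is T, p is F. ✗
h: □¬p → ¬p is T, p is F. ✗
— 4 worlds.
For ¬(□p ∧ ◇p):
a: □p ∧ ◇p is T. ✗
b: □p ∧ ◇p is T. ✗
c: □p ∧ ◇p is T. ✗
d: □p ∧ ◇p is T. ✗
e: □p ∧ ◇p is F. ✓
g: □p ∧ ◇p is F. ✓
h: □p ∧ ◇p is F. ✓
— 3 worlds.

4 and 3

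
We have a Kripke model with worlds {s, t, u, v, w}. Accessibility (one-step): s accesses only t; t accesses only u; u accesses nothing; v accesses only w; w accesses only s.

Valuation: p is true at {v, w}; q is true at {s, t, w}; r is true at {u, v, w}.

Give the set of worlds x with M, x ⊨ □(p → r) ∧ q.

s: □(p → r) is T, q is T. ✓
t: □(p → r) is T, q is T. ✓
u: □(p → r) is T, q is F. ✗
v: □(p → r) is T, q is F. ✗
w: □(p → r) is T, q is T. ✓

{s, t, w}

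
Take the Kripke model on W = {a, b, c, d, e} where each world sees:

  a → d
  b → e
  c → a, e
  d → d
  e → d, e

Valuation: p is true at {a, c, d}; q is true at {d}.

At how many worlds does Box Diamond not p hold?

1

a: successors {d}; Diamond not p there: d:F. ✗
b: successors {e}; Diamond not p there: e:T. ✓
c: successors {a, e}; Diamond not p there: a:F, e:T. ✗
d: successors {d}; Diamond not p there: d:F. ✗
e: successors {d, e}; Diamond not p there: d:F, e:T. ✗
Satisfying worlds: {b}.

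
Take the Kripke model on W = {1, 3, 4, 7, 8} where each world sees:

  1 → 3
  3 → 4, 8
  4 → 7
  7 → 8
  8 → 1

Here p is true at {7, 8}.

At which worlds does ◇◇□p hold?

1: successors {3}; ◇□p there: 3:T. ✓
3: successors {4, 8}; ◇□p there: 4:T, 8:F. ✓
4: successors {7}; ◇□p there: 7:F. ✗
7: successors {8}; ◇□p there: 8:F. ✗
8: successors {1}; ◇□p there: 1:F. ✗

{1, 3}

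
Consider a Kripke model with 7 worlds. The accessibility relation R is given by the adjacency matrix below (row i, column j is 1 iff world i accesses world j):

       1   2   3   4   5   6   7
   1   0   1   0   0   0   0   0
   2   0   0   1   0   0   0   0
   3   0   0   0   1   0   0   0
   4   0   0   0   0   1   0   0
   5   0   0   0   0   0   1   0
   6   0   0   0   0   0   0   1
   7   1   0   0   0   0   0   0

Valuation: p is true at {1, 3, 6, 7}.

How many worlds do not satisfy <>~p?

1: successors {2}; ~p there: 2:T. ✓
2: successors {3}; ~p there: 3:F. ✗
3: successors {4}; ~p there: 4:T. ✓
4: successors {5}; ~p there: 5:T. ✓
5: successors {6}; ~p there: 6:F. ✗
6: successors {7}; ~p there: 7:F. ✗
7: successors {1}; ~p there: 1:F. ✗
Satisfying worlds: {1, 3, 4}.
So <>~p fails at the other 4 worlds.

4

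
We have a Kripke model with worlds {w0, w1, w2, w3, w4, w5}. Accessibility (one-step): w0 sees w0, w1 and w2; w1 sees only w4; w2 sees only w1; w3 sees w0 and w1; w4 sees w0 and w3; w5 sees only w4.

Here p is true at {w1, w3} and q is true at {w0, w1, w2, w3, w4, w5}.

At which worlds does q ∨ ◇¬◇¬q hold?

w0: q is T, ◇¬◇¬q is T. ✓
w1: q is T, ◇¬◇¬q is T. ✓
w2: q is T, ◇¬◇¬q is T. ✓
w3: q is T, ◇¬◇¬q is T. ✓
w4: q is T, ◇¬◇¬q is T. ✓
w5: q is T, ◇¬◇¬q is T. ✓

{w0, w1, w2, w3, w4, w5}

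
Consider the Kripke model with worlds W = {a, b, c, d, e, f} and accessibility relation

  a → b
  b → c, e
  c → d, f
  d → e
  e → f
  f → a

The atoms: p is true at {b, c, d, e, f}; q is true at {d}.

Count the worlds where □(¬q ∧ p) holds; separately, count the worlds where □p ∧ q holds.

For □(¬q ∧ p):
a: successors {b}; ¬q ∧ p there: b:T. ✓
b: successors {c, e}; ¬q ∧ p there: c:T, e:T. ✓
c: successors {d, f}; ¬q ∧ p there: d:F, f:T. ✗
d: successors {e}; ¬q ∧ p there: e:T. ✓
e: successors {f}; ¬q ∧ p there: f:T. ✓
f: successors {a}; ¬q ∧ p there: a:F. ✗
— 4 worlds.
For □p ∧ q:
a: □p is T, q is F. ✗
b: □p is T, q is F. ✗
c: □p is T, q is F. ✗
d: □p is T, q is T. ✓
e: □p is T, q is F. ✗
f: □p is F, q is F. ✗
— 1 world.

4 and 1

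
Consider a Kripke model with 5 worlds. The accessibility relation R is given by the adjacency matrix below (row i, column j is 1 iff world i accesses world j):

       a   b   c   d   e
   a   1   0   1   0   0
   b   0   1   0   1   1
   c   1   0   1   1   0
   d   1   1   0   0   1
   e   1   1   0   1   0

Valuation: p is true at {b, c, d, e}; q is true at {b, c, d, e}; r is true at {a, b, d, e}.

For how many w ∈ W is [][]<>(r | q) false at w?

a: successors {a, c}; []<>(r | q) there: a:T, c:T. ✓
b: successors {b, d, e}; []<>(r | q) there: b:T, d:T, e:T. ✓
c: successors {a, c, d}; []<>(r | q) there: a:T, c:T, d:T. ✓
d: successors {a, b, e}; []<>(r | q) there: a:T, b:T, e:T. ✓
e: successors {a, b, d}; []<>(r | q) there: a:T, b:T, d:T. ✓
Satisfying worlds: {a, b, c, d, e}.
So [][]<>(r | q) fails at the other 0 worlds.

0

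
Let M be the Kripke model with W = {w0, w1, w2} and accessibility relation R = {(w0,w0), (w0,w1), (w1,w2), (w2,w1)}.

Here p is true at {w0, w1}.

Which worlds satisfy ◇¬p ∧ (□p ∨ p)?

w0: ◇¬p is F, □p ∨ p is T. ✗
w1: ◇¬p is T, □p ∨ p is T. ✓
w2: ◇¬p is F, □p ∨ p is T. ✗

{w1}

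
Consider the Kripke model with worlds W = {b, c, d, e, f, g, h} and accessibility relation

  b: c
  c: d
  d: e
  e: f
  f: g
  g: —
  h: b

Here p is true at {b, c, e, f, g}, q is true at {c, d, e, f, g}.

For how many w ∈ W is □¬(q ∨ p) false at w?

b: successors {c}; ¬(q ∨ p) there: c:F. ✗
c: successors {d}; ¬(q ∨ p) there: d:F. ✗
d: successors {e}; ¬(q ∨ p) there: e:F. ✗
e: successors {f}; ¬(q ∨ p) there: f:F. ✗
f: successors {g}; ¬(q ∨ p) there: g:F. ✗
g: no successors, so □¬(q ∨ p) holds vacuously. ✓
h: successors {b}; ¬(q ∨ p) there: b:F. ✗
Satisfying worlds: {g}.
So □¬(q ∨ p) fails at the other 6 worlds.

6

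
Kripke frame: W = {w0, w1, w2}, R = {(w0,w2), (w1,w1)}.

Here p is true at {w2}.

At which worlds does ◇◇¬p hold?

w0: successors {w2}; ◇¬p there: w2:F. ✗
w1: successors {w1}; ◇¬p there: w1:T. ✓
w2: no successors, so ◇◇¬p fails. ✗

{w1}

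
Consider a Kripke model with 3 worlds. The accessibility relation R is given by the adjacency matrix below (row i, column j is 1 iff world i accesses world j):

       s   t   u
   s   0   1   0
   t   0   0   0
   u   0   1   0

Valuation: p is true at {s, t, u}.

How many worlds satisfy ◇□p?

2

s: successors {t}; □p there: t:T. ✓
t: no successors, so ◇□p fails. ✗
u: successors {t}; □p there: t:T. ✓
Satisfying worlds: {s, u}.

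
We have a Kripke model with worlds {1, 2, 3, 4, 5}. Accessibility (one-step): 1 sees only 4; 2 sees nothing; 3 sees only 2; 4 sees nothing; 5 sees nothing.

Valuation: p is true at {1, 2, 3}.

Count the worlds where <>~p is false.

1: successors {4}; ~p there: 4:T. ✓
2: no successors, so <>~p fails. ✗
3: successors {2}; ~p there: 2:F. ✗
4: no successors, so <>~p fails. ✗
5: no successors, so <>~p fails. ✗
Satisfying worlds: {1}.
So <>~p fails at the other 4 worlds.

4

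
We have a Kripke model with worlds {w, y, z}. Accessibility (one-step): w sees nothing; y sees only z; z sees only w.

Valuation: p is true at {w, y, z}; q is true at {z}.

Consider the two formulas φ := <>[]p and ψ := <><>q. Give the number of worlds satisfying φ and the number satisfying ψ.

For <>[]p:
w: no successors, so <>[]p fails. ✗
y: successors {z}; []p there: z:T. ✓
z: successors {w}; []p there: w:T. ✓
— 2 worlds.
For <><>q:
w: no successors, so <><>q fails. ✗
y: successors {z}; <>q there: z:F. ✗
z: successors {w}; <>q there: w:F. ✗
— 0 worlds.

2 and 0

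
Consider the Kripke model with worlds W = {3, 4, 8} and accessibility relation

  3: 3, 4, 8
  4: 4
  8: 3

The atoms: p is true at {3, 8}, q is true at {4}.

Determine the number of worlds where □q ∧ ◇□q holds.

3: □q is F, ◇□q is T. ✗
4: □q is T, ◇□q is T. ✓
8: □q is F, ◇□q is F. ✗
Satisfying worlds: {4}.

1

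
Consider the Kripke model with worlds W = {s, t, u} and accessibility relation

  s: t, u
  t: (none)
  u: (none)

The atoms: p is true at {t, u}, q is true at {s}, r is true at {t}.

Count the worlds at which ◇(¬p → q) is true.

1

s: successors {t, u}; ¬p → q there: t:T, u:T. ✓
t: no successors, so ◇(¬p → q) fails. ✗
u: no successors, so ◇(¬p → q) fails. ✗
Satisfying worlds: {s}.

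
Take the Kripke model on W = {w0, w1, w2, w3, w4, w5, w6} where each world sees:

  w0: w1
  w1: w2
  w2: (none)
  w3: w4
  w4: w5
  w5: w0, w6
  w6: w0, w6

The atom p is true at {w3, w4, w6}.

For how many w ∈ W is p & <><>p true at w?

2

w0: p is F, <><>p is F. ✗
w1: p is F, <><>p is F. ✗
w2: p is F, <><>p is F. ✗
w3: p is T, <><>p is F. ✗
w4: p is T, <><>p is T. ✓
w5: p is F, <><>p is T. ✗
w6: p is T, <><>p is T. ✓
Satisfying worlds: {w4, w6}.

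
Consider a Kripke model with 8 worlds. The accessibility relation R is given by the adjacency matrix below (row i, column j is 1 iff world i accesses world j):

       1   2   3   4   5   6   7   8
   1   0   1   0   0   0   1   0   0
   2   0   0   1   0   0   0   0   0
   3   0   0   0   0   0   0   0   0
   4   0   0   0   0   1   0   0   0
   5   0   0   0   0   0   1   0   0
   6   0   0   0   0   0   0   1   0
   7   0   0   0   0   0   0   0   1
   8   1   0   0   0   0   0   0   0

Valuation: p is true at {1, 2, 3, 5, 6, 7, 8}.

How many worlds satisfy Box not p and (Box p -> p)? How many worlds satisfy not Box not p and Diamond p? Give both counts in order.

For Box not p and (Box p -> p):
1: Box not p is F, Box p -> p is T. ✗
2: Box not p is F, Box p -> p is T. ✗
3: Box not p is T, Box p -> p is T. ✓
4: Box not p is F, Box p -> p is F. ✗
5: Box not p is F, Box p -> p is T. ✗
6: Box not p is F, Box p -> p is T. ✗
7: Box not p is F, Box p -> p is T. ✗
8: Box not p is F, Box p -> p is T. ✗
— 1 world.
For not Box not p and Diamond p:
1: not Box not p is T, Diamond p is T. ✓
2: not Box not p is T, Diamond p is T. ✓
3: not Box not p is F, Diamond p is F. ✗
4: not Box not p is T, Diamond p is T. ✓
5: not Box not p is T, Diamond p is T. ✓
6: not Box not p is T, Diamond p is T. ✓
7: not Box not p is T, Diamond p is T. ✓
8: not Box not p is T, Diamond p is T. ✓
— 7 worlds.

1 and 7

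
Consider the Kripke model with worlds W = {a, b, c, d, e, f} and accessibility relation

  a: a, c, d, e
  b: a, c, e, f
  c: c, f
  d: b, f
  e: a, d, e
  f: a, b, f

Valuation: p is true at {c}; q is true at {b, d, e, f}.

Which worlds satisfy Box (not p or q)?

a: successors {a, c, d, e}; not p or q there: a:T, c:F, d:T, e:T. ✗
b: successors {a, c, e, f}; not p or q there: a:T, c:F, e:T, f:T. ✗
c: successors {c, f}; not p or q there: c:F, f:T. ✗
d: successors {b, f}; not p or q there: b:T, f:T. ✓
e: successors {a, d, e}; not p or q there: a:T, d:T, e:T. ✓
f: successors {a, b, f}; not p or q there: a:T, b:T, f:T. ✓

{d, e, f}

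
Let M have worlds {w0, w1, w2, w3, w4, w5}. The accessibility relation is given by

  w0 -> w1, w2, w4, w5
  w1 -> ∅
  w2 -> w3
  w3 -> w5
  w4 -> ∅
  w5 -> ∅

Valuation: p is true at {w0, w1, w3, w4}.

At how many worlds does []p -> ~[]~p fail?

w0: []p is F, ~[]~p is T. ✓
w1: []p is T, ~[]~p is F. ✗
w2: []p is T, ~[]~p is T. ✓
w3: []p is F, ~[]~p is F. ✓
w4: []p is T, ~[]~p is F. ✗
w5: []p is T, ~[]~p is F. ✗
Satisfying worlds: {w0, w2, w3}.
So []p -> ~[]~p fails at the other 3 worlds.

3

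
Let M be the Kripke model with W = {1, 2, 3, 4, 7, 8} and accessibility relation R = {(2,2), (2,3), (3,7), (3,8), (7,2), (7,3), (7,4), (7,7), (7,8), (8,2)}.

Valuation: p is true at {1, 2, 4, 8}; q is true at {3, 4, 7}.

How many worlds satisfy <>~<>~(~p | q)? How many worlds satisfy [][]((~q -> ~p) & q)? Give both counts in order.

1 and 2

For <>~<>~(~p | q):
1: no successors, so <>~<>~(~p | q) fails. ✗
2: successors {2, 3}; ~<>~(~p | q) there: 2:F, 3:F. ✗
3: successors {7, 8}; ~<>~(~p | q) there: 7:F, 8:F. ✗
4: no successors, so <>~<>~(~p | q) fails. ✗
7: successors {2, 3, 4, 7, 8}; ~<>~(~p | q) there: 2:F, 3:F, 4:T, 7:F, 8:F. ✓
8: successors {2}; ~<>~(~p | q) there: 2:F. ✗
— 1 world.
For [][]((~q -> ~p) & q):
1: no successors, so [][]((~q -> ~p) & q) holds vacuously. ✓
2: successors {2, 3}; []((~q -> ~p) & q) there: 2:F, 3:F. ✗
3: successors {7, 8}; []((~q -> ~p) & q) there: 7:F, 8:F. ✗
4: no successors, so [][]((~q -> ~p) & q) holds vacuously. ✓
7: successors {2, 3, 4, 7, 8}; []((~q -> ~p) & q) there: 2:F, 3:F, 4:T, 7:F, 8:F. ✗
8: successors {2}; []((~q -> ~p) & q) there: 2:F. ✗
— 2 worlds.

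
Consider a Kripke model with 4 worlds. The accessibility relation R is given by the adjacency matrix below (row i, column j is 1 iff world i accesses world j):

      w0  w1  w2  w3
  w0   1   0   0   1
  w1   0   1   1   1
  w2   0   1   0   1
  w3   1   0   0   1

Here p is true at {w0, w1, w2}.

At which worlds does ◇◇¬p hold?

w0: successors {w0, w3}; ◇¬p there: w0:T, w3:T. ✓
w1: successors {w1, w2, w3}; ◇¬p there: w1:T, w2:T, w3:T. ✓
w2: successors {w1, w3}; ◇¬p there: w1:T, w3:T. ✓
w3: successors {w0, w3}; ◇¬p there: w0:T, w3:T. ✓

{w0, w1, w2, w3}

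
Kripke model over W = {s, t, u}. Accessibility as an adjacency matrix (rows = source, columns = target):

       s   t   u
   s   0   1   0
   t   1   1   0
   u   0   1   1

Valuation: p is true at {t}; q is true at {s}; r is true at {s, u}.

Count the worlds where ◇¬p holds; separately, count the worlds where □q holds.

For ◇¬p:
s: successors {t}; ¬p there: t:F. ✗
t: successors {s, t}; ¬p there: s:T, t:F. ✓
u: successors {t, u}; ¬p there: t:F, u:T. ✓
— 2 worlds.
For □q:
s: successors {t}; q there: t:F. ✗
t: successors {s, t}; q there: s:T, t:F. ✗
u: successors {t, u}; q there: t:F, u:F. ✗
— 0 worlds.

2 and 0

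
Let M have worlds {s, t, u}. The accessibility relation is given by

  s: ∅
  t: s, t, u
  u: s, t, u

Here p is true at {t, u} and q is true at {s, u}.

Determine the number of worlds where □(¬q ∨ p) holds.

1

s: no successors, so □(¬q ∨ p) holds vacuously. ✓
t: successors {s, t, u}; ¬q ∨ p there: s:F, t:T, u:T. ✗
u: successors {s, t, u}; ¬q ∨ p there: s:F, t:T, u:T. ✗
Satisfying worlds: {s}.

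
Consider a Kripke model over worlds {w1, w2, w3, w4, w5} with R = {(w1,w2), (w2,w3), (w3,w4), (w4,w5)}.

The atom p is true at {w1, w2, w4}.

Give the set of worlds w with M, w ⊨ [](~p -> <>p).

w1: successors {w2}; ~p -> <>p there: w2:T. ✓
w2: successors {w3}; ~p -> <>p there: w3:T. ✓
w3: successors {w4}; ~p -> <>p there: w4:T. ✓
w4: successors {w5}; ~p -> <>p there: w5:F. ✗
w5: no successors, so [](~p -> <>p) holds vacuously. ✓

{w1, w2, w3, w5}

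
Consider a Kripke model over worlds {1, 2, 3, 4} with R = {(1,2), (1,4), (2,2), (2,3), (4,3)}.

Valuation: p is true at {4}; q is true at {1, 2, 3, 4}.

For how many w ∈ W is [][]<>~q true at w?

2

1: successors {2, 4}; []<>~q there: 2:F, 4:F. ✗
2: successors {2, 3}; []<>~q there: 2:F, 3:T. ✗
3: no successors, so [][]<>~q holds vacuously. ✓
4: successors {3}; []<>~q there: 3:T. ✓
Satisfying worlds: {3, 4}.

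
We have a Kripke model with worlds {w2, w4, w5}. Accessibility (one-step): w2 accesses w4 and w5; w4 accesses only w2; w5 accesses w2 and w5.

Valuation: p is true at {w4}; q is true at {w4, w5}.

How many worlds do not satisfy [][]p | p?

2

w2: [][]p is F, p is F. ✗
w4: [][]p is F, p is T. ✓
w5: [][]p is F, p is F. ✗
Satisfying worlds: {w4}.
So [][]p | p fails at the other 2 worlds.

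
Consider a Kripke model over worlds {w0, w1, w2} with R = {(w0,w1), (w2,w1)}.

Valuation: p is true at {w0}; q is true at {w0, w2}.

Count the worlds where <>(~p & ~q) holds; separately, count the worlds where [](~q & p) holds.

2 and 1

For <>(~p & ~q):
w0: successors {w1}; ~p & ~q there: w1:T. ✓
w1: no successors, so <>(~p & ~q) fails. ✗
w2: successors {w1}; ~p & ~q there: w1:T. ✓
— 2 worlds.
For [](~q & p):
w0: successors {w1}; ~q & p there: w1:F. ✗
w1: no successors, so [](~q & p) holds vacuously. ✓
w2: successors {w1}; ~q & p there: w1:F. ✗
— 1 world.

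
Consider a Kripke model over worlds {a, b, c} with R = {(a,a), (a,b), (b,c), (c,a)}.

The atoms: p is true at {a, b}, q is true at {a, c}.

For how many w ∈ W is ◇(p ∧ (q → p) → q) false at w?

a: successors {a, b}; p ∧ (q → p) → q there: a:T, b:F. ✓
b: successors {c}; p ∧ (q → p) → q there: c:T. ✓
c: successors {a}; p ∧ (q → p) → q there: a:T. ✓
Satisfying worlds: {a, b, c}.
So ◇(p ∧ (q → p) → q) fails at the other 0 worlds.

0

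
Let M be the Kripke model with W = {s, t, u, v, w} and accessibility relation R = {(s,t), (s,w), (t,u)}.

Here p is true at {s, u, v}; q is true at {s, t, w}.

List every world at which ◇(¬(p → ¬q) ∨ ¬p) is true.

{s}

s: successors {t, w}; ¬(p → ¬q) ∨ ¬p there: t:T, w:T. ✓
t: successors {u}; ¬(p → ¬q) ∨ ¬p there: u:F. ✗
u: no successors, so ◇(¬(p → ¬q) ∨ ¬p) fails. ✗
v: no successors, so ◇(¬(p → ¬q) ∨ ¬p) fails. ✗
w: no successors, so ◇(¬(p → ¬q) ∨ ¬p) fails. ✗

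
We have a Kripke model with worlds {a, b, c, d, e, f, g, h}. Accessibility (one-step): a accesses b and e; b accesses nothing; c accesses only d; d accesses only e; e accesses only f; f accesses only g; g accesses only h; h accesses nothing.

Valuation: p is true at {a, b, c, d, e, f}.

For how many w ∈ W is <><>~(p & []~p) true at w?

3

a: successors {b, e}; <>~(p & []~p) there: b:F, e:F. ✗
b: no successors, so <><>~(p & []~p) fails. ✗
c: successors {d}; <>~(p & []~p) there: d:T. ✓
d: successors {e}; <>~(p & []~p) there: e:F. ✗
e: successors {f}; <>~(p & []~p) there: f:T. ✓
f: successors {g}; <>~(p & []~p) there: g:T. ✓
g: successors {h}; <>~(p & []~p) there: h:F. ✗
h: no successors, so <><>~(p & []~p) fails. ✗
Satisfying worlds: {c, e, f}.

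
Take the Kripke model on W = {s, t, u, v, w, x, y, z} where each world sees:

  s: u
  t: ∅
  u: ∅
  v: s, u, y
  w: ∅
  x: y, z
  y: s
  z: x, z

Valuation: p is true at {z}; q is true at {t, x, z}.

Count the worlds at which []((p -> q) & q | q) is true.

s: successors {u}; (p -> q) & q | q there: u:F. ✗
t: no successors, so []((p -> q) & q | q) holds vacuously. ✓
u: no successors, so []((p -> q) & q | q) holds vacuously. ✓
v: successors {s, u, y}; (p -> q) & q | q there: s:F, u:F, y:F. ✗
w: no successors, so []((p -> q) & q | q) holds vacuously. ✓
x: successors {y, z}; (p -> q) & q | q there: y:F, z:T. ✗
y: successors {s}; (p -> q) & q | q there: s:F. ✗
z: successors {x, z}; (p -> q) & q | q there: x:T, z:T. ✓
Satisfying worlds: {t, u, w, z}.

4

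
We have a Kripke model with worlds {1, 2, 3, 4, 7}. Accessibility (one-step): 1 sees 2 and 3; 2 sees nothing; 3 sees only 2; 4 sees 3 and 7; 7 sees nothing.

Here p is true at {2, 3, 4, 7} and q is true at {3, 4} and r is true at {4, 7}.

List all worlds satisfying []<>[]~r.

{2, 7}

1: successors {2, 3}; <>[]~r there: 2:F, 3:T. ✗
2: no successors, so []<>[]~r holds vacuously. ✓
3: successors {2}; <>[]~r there: 2:F. ✗
4: successors {3, 7}; <>[]~r there: 3:T, 7:F. ✗
7: no successors, so []<>[]~r holds vacuously. ✓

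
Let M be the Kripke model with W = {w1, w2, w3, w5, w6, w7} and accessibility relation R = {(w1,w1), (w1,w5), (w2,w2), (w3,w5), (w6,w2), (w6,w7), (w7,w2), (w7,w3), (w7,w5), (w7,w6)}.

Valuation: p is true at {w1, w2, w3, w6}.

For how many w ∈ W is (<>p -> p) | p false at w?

w1: <>p -> p is T, p is T. ✓
w2: <>p -> p is T, p is T. ✓
w3: <>p -> p is T, p is T. ✓
w5: <>p -> p is T, p is F. ✓
w6: <>p -> p is T, p is T. ✓
w7: <>p -> p is F, p is F. ✗
Satisfying worlds: {w1, w2, w3, w5, w6}.
So (<>p -> p) | p fails at the other 1 world.

1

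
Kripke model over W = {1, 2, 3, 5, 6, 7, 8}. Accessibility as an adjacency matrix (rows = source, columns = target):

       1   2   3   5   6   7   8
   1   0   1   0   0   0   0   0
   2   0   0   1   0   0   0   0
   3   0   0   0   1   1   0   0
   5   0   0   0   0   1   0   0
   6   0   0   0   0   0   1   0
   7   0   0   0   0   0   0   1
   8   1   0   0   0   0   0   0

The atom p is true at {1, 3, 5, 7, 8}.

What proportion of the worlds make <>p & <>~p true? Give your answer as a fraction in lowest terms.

1/7

1: <>p is F, <>~p is T. ✗
2: <>p is T, <>~p is F. ✗
3: <>p is T, <>~p is T. ✓
5: <>p is F, <>~p is T. ✗
6: <>p is T, <>~p is F. ✗
7: <>p is T, <>~p is F. ✗
8: <>p is T, <>~p is F. ✗
That's 1 of 7 worlds, so 1/7.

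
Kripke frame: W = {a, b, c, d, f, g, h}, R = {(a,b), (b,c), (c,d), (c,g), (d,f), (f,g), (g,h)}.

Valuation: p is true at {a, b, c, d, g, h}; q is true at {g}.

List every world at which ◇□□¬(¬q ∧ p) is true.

a: successors {b}; □□¬(¬q ∧ p) there: b:F. ✗
b: successors {c}; □□¬(¬q ∧ p) there: c:F. ✗
c: successors {d, g}; □□¬(¬q ∧ p) there: d:T, g:T. ✓
d: successors {f}; □□¬(¬q ∧ p) there: f:F. ✗
f: successors {g}; □□¬(¬q ∧ p) there: g:T. ✓
g: successors {h}; □□¬(¬q ∧ p) there: h:T. ✓
h: no successors, so ◇□□¬(¬q ∧ p) fails. ✗

{c, f, g}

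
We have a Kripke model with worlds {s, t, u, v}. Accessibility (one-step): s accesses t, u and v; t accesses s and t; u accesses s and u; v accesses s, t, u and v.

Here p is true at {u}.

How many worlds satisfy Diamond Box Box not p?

s: successors {t, u, v}; Box Box not p there: t:F, u:F, v:F. ✗
t: successors {s, t}; Box Box not p there: s:F, t:F. ✗
u: successors {s, u}; Box Box not p there: s:F, u:F. ✗
v: successors {s, t, u, v}; Box Box not p there: s:F, t:F, u:F, v:F. ✗
Satisfying worlds: ∅.

0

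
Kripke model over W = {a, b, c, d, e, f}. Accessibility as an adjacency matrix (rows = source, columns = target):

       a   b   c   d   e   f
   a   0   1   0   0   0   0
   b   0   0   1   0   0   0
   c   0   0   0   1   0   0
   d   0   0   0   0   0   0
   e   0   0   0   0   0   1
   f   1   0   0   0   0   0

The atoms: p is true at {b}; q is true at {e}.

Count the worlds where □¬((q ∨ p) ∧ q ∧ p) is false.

0

a: successors {b}; ¬((q ∨ p) ∧ q ∧ p) there: b:T. ✓
b: successors {c}; ¬((q ∨ p) ∧ q ∧ p) there: c:T. ✓
c: successors {d}; ¬((q ∨ p) ∧ q ∧ p) there: d:T. ✓
d: no successors, so □¬((q ∨ p) ∧ q ∧ p) holds vacuously. ✓
e: successors {f}; ¬((q ∨ p) ∧ q ∧ p) there: f:T. ✓
f: successors {a}; ¬((q ∨ p) ∧ q ∧ p) there: a:T. ✓
Satisfying worlds: {a, b, c, d, e, f}.
So □¬((q ∨ p) ∧ q ∧ p) fails at the other 0 worlds.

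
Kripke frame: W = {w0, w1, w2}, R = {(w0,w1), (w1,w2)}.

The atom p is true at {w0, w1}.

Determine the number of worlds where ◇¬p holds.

1

w0: successors {w1}; ¬p there: w1:F. ✗
w1: successors {w2}; ¬p there: w2:T. ✓
w2: no successors, so ◇¬p fails. ✗
Satisfying worlds: {w1}.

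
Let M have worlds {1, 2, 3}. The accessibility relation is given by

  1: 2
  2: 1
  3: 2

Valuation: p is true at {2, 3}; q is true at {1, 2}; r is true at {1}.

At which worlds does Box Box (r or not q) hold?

1: successors {2}; Box (r or not q) there: 2:T. ✓
2: successors {1}; Box (r or not q) there: 1:F. ✗
3: successors {2}; Box (r or not q) there: 2:T. ✓

{1, 3}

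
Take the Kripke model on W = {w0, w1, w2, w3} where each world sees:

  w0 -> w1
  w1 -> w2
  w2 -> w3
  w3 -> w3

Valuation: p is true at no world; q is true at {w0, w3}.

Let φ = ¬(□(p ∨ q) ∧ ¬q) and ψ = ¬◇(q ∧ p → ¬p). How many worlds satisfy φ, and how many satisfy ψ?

For ¬(□(p ∨ q) ∧ ¬q):
w0: □(p ∨ q) ∧ ¬q is F. ✓
w1: □(p ∨ q) ∧ ¬q is F. ✓
w2: □(p ∨ q) ∧ ¬q is T. ✗
w3: □(p ∨ q) ∧ ¬q is F. ✓
— 3 worlds.
For ¬◇(q ∧ p → ¬p):
w0: ◇(q ∧ p → ¬p) is T. ✗
w1: ◇(q ∧ p → ¬p) is T. ✗
w2: ◇(q ∧ p → ¬p) is T. ✗
w3: ◇(q ∧ p → ¬p) is T. ✗
— 0 worlds.

3 and 0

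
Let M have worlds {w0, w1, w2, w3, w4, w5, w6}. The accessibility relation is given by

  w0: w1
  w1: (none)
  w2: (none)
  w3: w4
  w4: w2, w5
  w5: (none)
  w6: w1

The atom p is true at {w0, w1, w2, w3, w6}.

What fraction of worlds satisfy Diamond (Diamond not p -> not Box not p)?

w0: successors {w1}; Diamond not p -> not Box not p there: w1:T. ✓
w1: no successors, so Diamond (Diamond not p -> not Box not p) fails. ✗
w2: no successors, so Diamond (Diamond not p -> not Box not p) fails. ✗
w3: successors {w4}; Diamond not p -> not Box not p there: w4:T. ✓
w4: successors {w2, w5}; Diamond not p -> not Box not p there: w2:T, w5:T. ✓
w5: no successors, so Diamond (Diamond not p -> not Box not p) fails. ✗
w6: successors {w1}; Diamond not p -> not Box not p there: w1:T. ✓
That's 4 of 7 worlds, so 4/7.

4/7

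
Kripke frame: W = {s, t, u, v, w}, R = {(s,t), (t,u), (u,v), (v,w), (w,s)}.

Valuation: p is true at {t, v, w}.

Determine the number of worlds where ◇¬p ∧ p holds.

2

s: ◇¬p is F, p is F. ✗
t: ◇¬p is T, p is T. ✓
u: ◇¬p is F, p is F. ✗
v: ◇¬p is F, p is T. ✗
w: ◇¬p is T, p is T. ✓
Satisfying worlds: {t, w}.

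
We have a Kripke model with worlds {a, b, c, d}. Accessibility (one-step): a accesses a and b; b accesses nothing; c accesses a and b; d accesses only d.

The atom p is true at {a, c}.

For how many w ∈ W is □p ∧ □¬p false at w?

3

a: □p is F, □¬p is F. ✗
b: □p is T, □¬p is T. ✓
c: □p is F, □¬p is F. ✗
d: □p is F, □¬p is T. ✗
Satisfying worlds: {b}.
So □p ∧ □¬p fails at the other 3 worlds.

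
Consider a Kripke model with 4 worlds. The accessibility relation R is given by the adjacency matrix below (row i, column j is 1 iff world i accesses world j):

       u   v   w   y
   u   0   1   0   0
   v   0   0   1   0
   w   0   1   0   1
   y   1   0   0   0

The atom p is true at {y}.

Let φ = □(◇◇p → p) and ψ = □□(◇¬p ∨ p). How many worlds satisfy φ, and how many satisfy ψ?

For □(◇◇p → p):
u: successors {v}; ◇◇p → p there: v:F. ✗
v: successors {w}; ◇◇p → p there: w:T. ✓
w: successors {v, y}; ◇◇p → p there: v:F, y:T. ✗
y: successors {u}; ◇◇p → p there: u:T. ✓
— 2 worlds.
For □□(◇¬p ∨ p):
u: successors {v}; □(◇¬p ∨ p) there: v:T. ✓
v: successors {w}; □(◇¬p ∨ p) there: w:T. ✓
w: successors {v, y}; □(◇¬p ∨ p) there: v:T, y:T. ✓
y: successors {u}; □(◇¬p ∨ p) there: u:T. ✓
— 4 worlds.

2 and 4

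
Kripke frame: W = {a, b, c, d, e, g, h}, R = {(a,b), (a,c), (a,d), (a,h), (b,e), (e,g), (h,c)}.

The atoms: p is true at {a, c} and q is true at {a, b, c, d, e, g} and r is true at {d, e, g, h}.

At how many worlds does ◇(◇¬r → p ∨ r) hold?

4

a: successors {b, c, d, h}; ◇¬r → p ∨ r there: b:T, c:T, d:T, h:T. ✓
b: successors {e}; ◇¬r → p ∨ r there: e:T. ✓
c: no successors, so ◇(◇¬r → p ∨ r) fails. ✗
d: no successors, so ◇(◇¬r → p ∨ r) fails. ✗
e: successors {g}; ◇¬r → p ∨ r there: g:T. ✓
g: no successors, so ◇(◇¬r → p ∨ r) fails. ✗
h: successors {c}; ◇¬r → p ∨ r there: c:T. ✓
Satisfying worlds: {a, b, e, h}.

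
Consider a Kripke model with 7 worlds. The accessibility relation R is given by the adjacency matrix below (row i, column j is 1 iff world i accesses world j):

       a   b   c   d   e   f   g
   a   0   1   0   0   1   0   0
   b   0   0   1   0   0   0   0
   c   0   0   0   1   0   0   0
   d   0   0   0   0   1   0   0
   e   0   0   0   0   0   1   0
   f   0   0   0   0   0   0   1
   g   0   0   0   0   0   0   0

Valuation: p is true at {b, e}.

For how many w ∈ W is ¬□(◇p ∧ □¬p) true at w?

6

a: □(◇p ∧ □¬p) is F. ✓
b: □(◇p ∧ □¬p) is F. ✓
c: □(◇p ∧ □¬p) is F. ✓
d: □(◇p ∧ □¬p) is F. ✓
e: □(◇p ∧ □¬p) is F. ✓
f: □(◇p ∧ □¬p) is F. ✓
g: □(◇p ∧ □¬p) is T. ✗
Satisfying worlds: {a, b, c, d, e, f}.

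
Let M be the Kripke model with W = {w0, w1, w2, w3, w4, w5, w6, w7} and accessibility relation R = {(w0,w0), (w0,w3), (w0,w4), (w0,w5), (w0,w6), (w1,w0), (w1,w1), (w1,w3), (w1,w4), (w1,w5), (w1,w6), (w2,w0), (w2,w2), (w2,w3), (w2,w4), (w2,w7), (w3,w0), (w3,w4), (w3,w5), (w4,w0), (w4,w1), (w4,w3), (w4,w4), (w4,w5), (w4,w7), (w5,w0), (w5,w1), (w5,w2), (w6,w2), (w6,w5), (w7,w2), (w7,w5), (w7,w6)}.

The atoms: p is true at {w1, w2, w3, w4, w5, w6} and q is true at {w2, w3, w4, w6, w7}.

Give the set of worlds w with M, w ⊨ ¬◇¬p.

{w6, w7}

w0: ◇¬p is T. ✗
w1: ◇¬p is T. ✗
w2: ◇¬p is T. ✗
w3: ◇¬p is T. ✗
w4: ◇¬p is T. ✗
w5: ◇¬p is T. ✗
w6: ◇¬p is F. ✓
w7: ◇¬p is F. ✓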